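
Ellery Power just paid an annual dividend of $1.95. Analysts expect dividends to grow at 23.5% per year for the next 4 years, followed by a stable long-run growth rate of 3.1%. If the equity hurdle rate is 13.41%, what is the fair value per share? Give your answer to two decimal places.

$37.12

Two-stage DDM. Project D₁…D_4 at 0.235, terminal growth 0.031, discount at r = 0.1341.
D_1 = 2.4082
D_2 = 2.9742
D_3 = 3.6731
D_4 = 4.5363
Terminal value at t=4: TV = D_5/(r−g) = 4.6769/(0.1341−0.031) = 45.3631
P₀ = 2.4082/(1+0.1341)^1 + 2.9742/(1+0.1341)^2 + 3.6731/(1+0.1341)^3 + 4.5363/(1+0.1341)^4 + 45.3631/(1+0.1341)^4 = 37.1181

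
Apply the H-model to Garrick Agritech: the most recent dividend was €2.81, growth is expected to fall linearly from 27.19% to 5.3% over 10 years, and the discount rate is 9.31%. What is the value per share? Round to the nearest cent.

€150.49

H-model: P₀ = D₀[(1+g_L) + H(g_S−g_L)]/(r−g_L), with H = 10/2 = 5.
P₀ = 2.81 × [(1+0.053) + 5×(0.2719−0.053)] / (0.0931−0.053)
   = 2.81 × 2.1475 / 0.0401 = 150.4857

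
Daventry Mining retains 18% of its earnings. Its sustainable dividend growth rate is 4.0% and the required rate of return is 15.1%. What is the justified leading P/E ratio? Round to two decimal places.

Payout ratio b = 1 − 0.18 = 0.82.
Justified leading P/E = b/(r−g) = 0.82/(0.151−0.04) = 7.3874

7.39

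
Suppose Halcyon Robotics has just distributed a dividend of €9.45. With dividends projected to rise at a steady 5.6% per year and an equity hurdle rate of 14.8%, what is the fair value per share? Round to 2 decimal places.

€108.47

Gordon growth model: P₀ = D₁/(r − g). D₁ = 9.45 × (1 + 0.056) = 9.9792.
P₀ = 9.9792 / (0.148 − 0.056) = 9.9792 / 0.092 = 108.4696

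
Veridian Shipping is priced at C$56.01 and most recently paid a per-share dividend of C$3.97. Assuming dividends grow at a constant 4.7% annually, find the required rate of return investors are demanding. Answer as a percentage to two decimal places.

12.12%

Rearranging the constant-growth DDM: r = D₁/P₀ + g.
D₁ = 3.97 × (1 + 0.047) = 4.1566.
r = 4.1566 / 56.01 + 0.047 = 0.07421 + 0.047 = 0.12121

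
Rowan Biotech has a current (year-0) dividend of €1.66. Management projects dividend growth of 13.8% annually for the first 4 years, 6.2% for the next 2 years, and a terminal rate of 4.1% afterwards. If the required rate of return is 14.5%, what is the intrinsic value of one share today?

Three-stage DDM. Project D₁…D_6; terminal Gordon value at t=6 with g = 0.041; discount at r = 0.145.
D_1 = 1.8891
D_2 = 2.1498
D_3 = 2.4464
D_4 = 2.7841
D_5 = 2.9567
D_6 = 3.1400
TV_6 = 3.2687/(0.145−0.041) = 31.4299
P₀ = Σ Dₜ/(1+r)ᵗ + TV_6/(1+r)^6 = 23.3829

€23.38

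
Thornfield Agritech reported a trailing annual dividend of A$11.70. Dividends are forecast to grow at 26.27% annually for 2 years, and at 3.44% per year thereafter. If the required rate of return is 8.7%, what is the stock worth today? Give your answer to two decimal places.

A$339.86

Two-stage DDM. Project D₁…D_2 at 0.2627, terminal growth 0.0344, discount at r = 0.087.
D_1 = 14.7736
D_2 = 18.6546
Terminal value at t=2: TV = D_3/(r−g) = 19.2963/(0.087−0.0344) = 366.8504
P₀ = 14.7736/(1+0.087)^1 + 18.6546/(1+0.087)^2 + 366.8504/(1+0.087)^2 = 339.8565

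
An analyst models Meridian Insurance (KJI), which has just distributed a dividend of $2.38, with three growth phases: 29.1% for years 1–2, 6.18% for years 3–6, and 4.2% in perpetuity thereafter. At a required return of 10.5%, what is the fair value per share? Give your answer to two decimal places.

Three-stage DDM. Project D₁…D_6; terminal Gordon value at t=6 with g = 0.042; discount at r = 0.105.
D_1 = 3.0726
D_2 = 3.9667
D_3 = 4.2118
D_4 = 4.4721
D_5 = 4.7485
D_6 = 5.0420
TV_6 = 5.2537/(0.105−0.042) = 83.3926
P₀ = Σ Dₜ/(1+r)ᵗ + TV_6/(1+r)^6 = 63.6119

$63.61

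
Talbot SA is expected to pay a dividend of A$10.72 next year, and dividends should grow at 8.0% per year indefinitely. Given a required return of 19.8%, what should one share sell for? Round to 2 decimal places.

A$90.85

Gordon growth model: P₀ = D₁/(r − g), with D₁ = 10.72 given directly.
P₀ = 10.7200 / (0.198 − 0.08) = 10.7200 / 0.118 = 90.8475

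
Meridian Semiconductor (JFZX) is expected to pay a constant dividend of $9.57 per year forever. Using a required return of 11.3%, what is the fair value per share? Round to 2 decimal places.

$84.69

Zero-growth DDM (perpetuity): P₀ = D/r = 9.57 / 0.113 = 84.6903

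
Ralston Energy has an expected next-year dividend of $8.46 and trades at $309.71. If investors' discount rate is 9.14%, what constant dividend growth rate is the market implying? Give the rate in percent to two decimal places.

6.41%

From P₀ = D₁/(r − g), the implied growth is g = r − D₁/P₀.
g = 0.0914 − 8.46/309.71 = 0.0914 − 0.02732 = 0.06408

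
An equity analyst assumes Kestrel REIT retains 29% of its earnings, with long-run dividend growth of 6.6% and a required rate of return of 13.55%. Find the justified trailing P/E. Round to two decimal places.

Payout ratio b = 1 − 0.29 = 0.71.
Justified trailing P/E = b(1+g)/(r−g) = 0.71×(1+0.066)/(0.1355−0.066) = 10.8901

10.89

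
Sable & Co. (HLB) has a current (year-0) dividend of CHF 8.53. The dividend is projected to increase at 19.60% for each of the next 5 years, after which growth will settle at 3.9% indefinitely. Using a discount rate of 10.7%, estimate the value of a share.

Two-stage DDM. Project D₁…D_5 at 0.196, terminal growth 0.039, discount at r = 0.107.
D_1 = 10.2019
D_2 = 12.2014
D_3 = 14.5929
D_4 = 17.4531
D_5 = 20.8740
Terminal value at t=5: TV = D_6/(r−g) = 21.6880/(0.107−0.039) = 318.9419
P₀ = 10.2019/(1+0.107)^1 + 12.2014/(1+0.107)^2 + 14.5929/(1+0.107)^3 + 17.4531/(1+0.107)^4 + 20.8740/(1+0.107)^5 + 318.9419/(1+0.107)^5 = 245.9634

CHF 245.96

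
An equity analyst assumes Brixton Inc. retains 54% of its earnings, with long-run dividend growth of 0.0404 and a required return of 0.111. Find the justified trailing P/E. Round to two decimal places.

6.78

Payout ratio b = 1 − 0.54 = 0.46.
Justified trailing P/E = b(1+g)/(r−g) = 0.46×(1+0.0404)/(0.111−0.0404) = 6.7788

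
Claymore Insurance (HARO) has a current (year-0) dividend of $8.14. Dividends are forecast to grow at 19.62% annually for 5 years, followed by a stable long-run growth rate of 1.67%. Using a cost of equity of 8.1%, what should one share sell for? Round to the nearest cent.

Two-stage DDM. Project D₁…D_5 at 0.1962, terminal growth 0.0167, discount at r = 0.081.
D_1 = 9.7371
D_2 = 11.6475
D_3 = 13.9327
D_4 = 16.6663
D_5 = 19.9362
Terminal value at t=5: TV = D_6/(r−g) = 20.2692/(0.081−0.0167) = 315.2283
P₀ = 9.7371/(1+0.081)^1 + 11.6475/(1+0.081)^2 + 13.9327/(1+0.081)^3 + 16.6663/(1+0.081)^4 + 19.9362/(1+0.081)^5 + 315.2283/(1+0.081)^5 = 269.2636

$269.26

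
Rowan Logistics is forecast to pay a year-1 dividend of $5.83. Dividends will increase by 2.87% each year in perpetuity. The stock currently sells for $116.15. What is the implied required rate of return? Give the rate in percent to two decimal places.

Rearranging the constant-growth DDM: r = D₁/P₀ + g.
r = 5.8300 / 116.15 + 0.0287 = 0.05019 + 0.0287 = 0.07889

7.89%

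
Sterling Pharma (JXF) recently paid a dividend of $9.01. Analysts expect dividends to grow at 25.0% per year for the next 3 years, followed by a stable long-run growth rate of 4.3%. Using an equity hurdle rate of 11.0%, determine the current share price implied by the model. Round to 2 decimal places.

$234.75

Two-stage DDM. Project D₁…D_3 at 0.25, terminal growth 0.043, discount at r = 0.11.
D_1 = 11.2625
D_2 = 14.0781
D_3 = 17.5977
Terminal value at t=3: TV = D_4/(r−g) = 18.3544/(0.11−0.043) = 273.9456
P₀ = 11.2625/(1+0.11)^1 + 14.0781/(1+0.11)^2 + 17.5977/(1+0.11)^3 + 273.9456/(1+0.11)^3 = 234.7464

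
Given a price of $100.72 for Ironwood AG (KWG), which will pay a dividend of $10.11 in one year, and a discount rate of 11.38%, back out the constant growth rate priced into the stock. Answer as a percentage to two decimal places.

1.34%

From P₀ = D₁/(r − g), the implied growth is g = r − D₁/P₀.
g = 0.1138 − 10.11/100.72 = 0.1138 − 0.10038 = 0.01342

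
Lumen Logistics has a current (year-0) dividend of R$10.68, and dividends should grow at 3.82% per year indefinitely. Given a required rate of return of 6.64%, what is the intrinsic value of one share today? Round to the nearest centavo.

Gordon growth model: P₀ = D₁/(r − g). D₁ = 10.68 × (1 + 0.0382) = 11.0880.
P₀ = 11.0880 / (0.0664 − 0.0382) = 11.0880 / 0.0282 = 393.1906

R$393.19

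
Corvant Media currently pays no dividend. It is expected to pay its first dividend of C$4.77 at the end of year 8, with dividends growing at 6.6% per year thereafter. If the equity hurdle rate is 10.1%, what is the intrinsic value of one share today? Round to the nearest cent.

Deferred-dividend DDM. At t=7 the remaining stream is a growing perpetuity with first payment D_8 = 4.77.
V_7 = D_8/(r−g) = 4.77/(0.101−0.066) = 136.2857
P₀ = V_7/(1+r)^7 = 136.2857/(1+0.101)^7 = 69.4927

C$69.49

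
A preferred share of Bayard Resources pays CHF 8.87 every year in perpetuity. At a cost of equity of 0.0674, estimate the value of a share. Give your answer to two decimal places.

CHF 131.60

Zero-growth DDM (perpetuity): P₀ = D/r = 8.87 / 0.0674 = 131.6024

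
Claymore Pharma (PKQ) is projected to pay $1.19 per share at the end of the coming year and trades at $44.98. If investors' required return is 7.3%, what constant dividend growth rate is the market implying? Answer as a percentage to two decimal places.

4.65%

From P₀ = D₁/(r − g), the implied growth is g = r − D₁/P₀.
g = 0.073 − 1.19/44.98 = 0.073 − 0.02646 = 0.04654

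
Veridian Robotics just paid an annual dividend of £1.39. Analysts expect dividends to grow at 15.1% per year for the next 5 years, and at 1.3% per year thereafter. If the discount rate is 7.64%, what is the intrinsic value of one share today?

£39.58

Two-stage DDM. Project D₁…D_5 at 0.151, terminal growth 0.013, discount at r = 0.0764.
D_1 = 1.5999
D_2 = 1.8415
D_3 = 2.1195
D_4 = 2.4396
D_5 = 2.8080
Terminal value at t=5: TV = D_6/(r−g) = 2.8445/(0.0764−0.013) = 44.8654
P₀ = 1.5999/(1+0.0764)^1 + 1.8415/(1+0.0764)^2 + 2.1195/(1+0.0764)^3 + 2.4396/(1+0.0764)^4 + 2.8080/(1+0.0764)^5 + 44.8654/(1+0.0764)^5 = 39.5844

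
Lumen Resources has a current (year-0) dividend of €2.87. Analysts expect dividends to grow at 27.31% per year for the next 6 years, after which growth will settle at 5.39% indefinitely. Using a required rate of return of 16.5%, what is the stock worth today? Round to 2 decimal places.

€70.13

Two-stage DDM. Project D₁…D_6 at 0.2731, terminal growth 0.0539, discount at r = 0.165.
D_1 = 3.6538
D_2 = 4.6516
D_3 = 5.9220
D_4 = 7.5393
D_5 = 9.5983
D_6 = 12.2196
Terminal value at t=6: TV = D_7/(r−g) = 12.8782/(0.165−0.0539) = 115.9157
P₀ = 3.6538/(1+0.165)^1 + 4.6516/(1+0.165)^2 + 5.9220/(1+0.165)^3 + 7.5393/(1+0.165)^4 + 9.5983/(1+0.165)^5 + 12.2196/(1+0.165)^6 + 115.9157/(1+0.165)^6 = 70.1268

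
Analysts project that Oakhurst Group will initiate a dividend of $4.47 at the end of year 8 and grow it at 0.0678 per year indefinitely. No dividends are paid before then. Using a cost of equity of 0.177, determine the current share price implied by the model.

Deferred-dividend DDM. At t=7 the remaining stream is a growing perpetuity with first payment D_8 = 4.47.
V_7 = D_8/(r−g) = 4.47/(0.177−0.0678) = 40.9341
P₀ = V_7/(1+r)^7 = 40.9341/(1+0.177)^7 = 13.0813

$13.08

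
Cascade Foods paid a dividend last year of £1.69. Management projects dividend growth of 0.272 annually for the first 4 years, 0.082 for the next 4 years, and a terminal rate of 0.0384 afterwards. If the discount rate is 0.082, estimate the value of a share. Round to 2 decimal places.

£100.09

Three-stage DDM. Project D₁…D_8; terminal Gordon value at t=8 with g = 0.0384; discount at r = 0.082.
D_1 = 2.1497
D_2 = 2.7344
D_3 = 3.4781
D_4 = 4.4242
D_5 = 4.7870
D_6 = 5.1795
D_7 = 5.6042
D_8 = 6.0638
TV_8 = 6.2966/(0.082−0.0384) = 144.4184
P₀ = Σ Dₜ/(1+r)ᵗ + TV_8/(1+r)^8 = 100.0863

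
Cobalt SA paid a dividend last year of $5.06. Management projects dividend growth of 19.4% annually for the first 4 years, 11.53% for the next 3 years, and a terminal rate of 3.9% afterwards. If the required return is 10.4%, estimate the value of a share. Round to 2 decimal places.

Three-stage DDM. Project D₁…D_7; terminal Gordon value at t=7 with g = 0.039; discount at r = 0.104.
D_1 = 6.0416
D_2 = 7.2137
D_3 = 8.6132
D_4 = 10.2841
D_5 = 11.4699
D_6 = 12.7924
D_7 = 14.2673
TV_7 = 14.8238/(0.104−0.039) = 228.0579
P₀ = Σ Dₜ/(1+r)ᵗ + TV_7/(1+r)^7 = 160.0058

$160.01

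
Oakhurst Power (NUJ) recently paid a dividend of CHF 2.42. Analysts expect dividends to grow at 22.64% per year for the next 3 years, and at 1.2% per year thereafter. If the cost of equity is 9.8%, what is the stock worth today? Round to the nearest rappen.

CHF 48.78

Two-stage DDM. Project D₁…D_3 at 0.2264, terminal growth 0.012, discount at r = 0.098.
D_1 = 2.9679
D_2 = 3.6398
D_3 = 4.4639
Terminal value at t=3: TV = D_4/(r−g) = 4.5174/(0.098−0.012) = 52.5284
P₀ = 2.9679/(1+0.098)^1 + 3.6398/(1+0.098)^2 + 4.4639/(1+0.098)^3 + 52.5284/(1+0.098)^3 = 48.7756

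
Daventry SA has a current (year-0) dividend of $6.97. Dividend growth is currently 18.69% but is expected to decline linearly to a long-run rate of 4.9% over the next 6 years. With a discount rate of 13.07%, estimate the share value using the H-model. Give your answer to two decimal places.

H-model: P₀ = D₀[(1+g_L) + H(g_S−g_L)]/(r−g_L), with H = 6/2 = 3.
P₀ = 6.97 × [(1+0.049) + 3×(0.1869−0.049)] / (0.1307−0.049)
   = 6.97 × 1.4627 / 0.0817 = 124.7860

$124.79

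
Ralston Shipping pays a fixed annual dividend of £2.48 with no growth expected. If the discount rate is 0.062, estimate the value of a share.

Zero-growth DDM (perpetuity): P₀ = D/r = 2.48 / 0.062 = 40.0000

£40.00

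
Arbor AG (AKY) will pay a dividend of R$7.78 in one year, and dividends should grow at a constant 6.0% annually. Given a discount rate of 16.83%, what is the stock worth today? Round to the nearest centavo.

R$71.84

Gordon growth model: P₀ = D₁/(r − g), with D₁ = 7.78 given directly.
P₀ = 7.7800 / (0.1683 − 0.06) = 7.7800 / 0.1083 = 71.8375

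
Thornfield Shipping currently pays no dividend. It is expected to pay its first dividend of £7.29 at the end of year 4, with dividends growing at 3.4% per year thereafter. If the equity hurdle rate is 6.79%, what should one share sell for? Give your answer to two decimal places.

Deferred-dividend DDM. At t=3 the remaining stream is a growing perpetuity with first payment D_4 = 7.29.
V_3 = D_4/(r−g) = 7.29/(0.0679−0.034) = 215.0442
P₀ = V_3/(1+r)^3 = 215.0442/(1+0.0679)^3 = 176.5778

£176.58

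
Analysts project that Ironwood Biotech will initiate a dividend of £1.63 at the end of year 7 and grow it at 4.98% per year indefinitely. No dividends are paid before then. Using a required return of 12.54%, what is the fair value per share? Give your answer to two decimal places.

£10.61

Deferred-dividend DDM. At t=6 the remaining stream is a growing perpetuity with first payment D_7 = 1.63.
V_6 = D_7/(r−g) = 1.63/(0.1254−0.0498) = 21.5608
P₀ = V_6/(1+r)^6 = 21.5608/(1+0.1254)^6 = 10.6127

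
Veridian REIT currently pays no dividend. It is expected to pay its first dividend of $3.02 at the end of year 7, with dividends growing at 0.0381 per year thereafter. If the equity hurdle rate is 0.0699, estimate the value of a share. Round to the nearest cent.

Deferred-dividend DDM. At t=6 the remaining stream is a growing perpetuity with first payment D_7 = 3.02.
V_6 = D_7/(r−g) = 3.02/(0.0699−0.0381) = 94.9686
P₀ = V_6/(1+r)^6 = 94.9686/(1+0.0699)^6 = 63.3171

$63.32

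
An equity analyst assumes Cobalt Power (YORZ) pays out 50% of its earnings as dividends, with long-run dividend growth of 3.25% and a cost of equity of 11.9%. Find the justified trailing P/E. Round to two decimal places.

Justified trailing P/E = b(1+g)/(r−g) = 0.50×(1+0.0325)/(0.119−0.0325) = 5.9682

5.97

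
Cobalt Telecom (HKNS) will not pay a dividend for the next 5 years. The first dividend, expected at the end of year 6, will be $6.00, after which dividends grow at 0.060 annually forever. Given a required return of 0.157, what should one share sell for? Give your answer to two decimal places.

$29.83

Deferred-dividend DDM. At t=5 the remaining stream is a growing perpetuity with first payment D_6 = 6.00.
V_5 = D_6/(r−g) = 6.00/(0.157−0.06) = 61.8557
P₀ = V_5/(1+r)^5 = 61.8557/(1+0.157)^5 = 29.8341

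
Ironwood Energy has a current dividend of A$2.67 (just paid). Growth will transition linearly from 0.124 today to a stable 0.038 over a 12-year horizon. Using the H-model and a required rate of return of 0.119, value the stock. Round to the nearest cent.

H-model: P₀ = D₀[(1+g_L) + H(g_S−g_L)]/(r−g_L), with H = 12/2 = 6.
P₀ = 2.67 × [(1+0.038) + 6×(0.124−0.038)] / (0.119−0.038)
   = 2.67 × 1.5540 / 0.081 = 51.2244

A$51.22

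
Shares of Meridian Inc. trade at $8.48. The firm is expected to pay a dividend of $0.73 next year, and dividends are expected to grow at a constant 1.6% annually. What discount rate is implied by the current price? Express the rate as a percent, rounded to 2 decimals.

Rearranging the constant-growth DDM: r = D₁/P₀ + g.
r = 0.7300 / 8.48 + 0.016 = 0.08608 + 0.016 = 0.10208

10.21%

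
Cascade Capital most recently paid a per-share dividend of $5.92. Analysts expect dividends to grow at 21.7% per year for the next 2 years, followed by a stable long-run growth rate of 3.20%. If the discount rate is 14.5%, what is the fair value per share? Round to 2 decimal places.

$74.06

Two-stage DDM. Project D₁…D_2 at 0.217, terminal growth 0.032, discount at r = 0.145.
D_1 = 7.2046
D_2 = 8.7680
Terminal value at t=2: TV = D_3/(r−g) = 9.0486/(0.145−0.032) = 80.0763
P₀ = 7.2046/(1+0.145)^1 + 8.7680/(1+0.145)^2 + 80.0763/(1+0.145)^2 = 74.0594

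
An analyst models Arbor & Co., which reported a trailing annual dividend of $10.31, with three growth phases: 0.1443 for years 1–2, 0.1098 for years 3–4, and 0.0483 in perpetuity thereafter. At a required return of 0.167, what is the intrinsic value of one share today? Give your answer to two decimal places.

$117.59

Three-stage DDM. Project D₁…D_4; terminal Gordon value at t=4 with g = 0.0483; discount at r = 0.167.
D_1 = 11.7977
D_2 = 13.5001
D_3 = 14.9825
D_4 = 16.6275
TV_4 = 17.4306/(0.167−0.0483) = 146.8462
P₀ = Σ Dₜ/(1+r)ᵗ + TV_4/(1+r)^4 = 117.5875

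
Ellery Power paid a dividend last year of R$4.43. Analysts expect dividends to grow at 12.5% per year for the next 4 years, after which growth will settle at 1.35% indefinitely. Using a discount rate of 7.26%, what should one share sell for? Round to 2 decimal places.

R$111.93

Two-stage DDM. Project D₁…D_4 at 0.125, terminal growth 0.0135, discount at r = 0.0726.
D_1 = 4.9837
D_2 = 5.6067
D_3 = 6.3076
D_4 = 7.0960
Terminal value at t=4: TV = D_5/(r−g) = 7.1918/(0.0726−0.0135) = 121.6887
P₀ = 4.9837/(1+0.0726)^1 + 5.6067/(1+0.0726)^2 + 6.3076/(1+0.0726)^3 + 7.0960/(1+0.0726)^4 + 121.6887/(1+0.0726)^4 = 111.9314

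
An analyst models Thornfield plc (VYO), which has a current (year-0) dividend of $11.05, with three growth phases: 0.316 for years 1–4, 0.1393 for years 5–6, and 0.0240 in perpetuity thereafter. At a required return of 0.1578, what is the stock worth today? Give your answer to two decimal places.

Three-stage DDM. Project D₁…D_6; terminal Gordon value at t=6 with g = 0.024; discount at r = 0.1578.
D_1 = 14.5418
D_2 = 19.1370
D_3 = 25.1843
D_4 = 33.1425
D_5 = 37.7593
D_6 = 43.0192
TV_6 = 44.0516/(0.1578−0.024) = 329.2349
P₀ = Σ Dₜ/(1+r)ᵗ + TV_6/(1+r)^6 = 234.1946

$234.19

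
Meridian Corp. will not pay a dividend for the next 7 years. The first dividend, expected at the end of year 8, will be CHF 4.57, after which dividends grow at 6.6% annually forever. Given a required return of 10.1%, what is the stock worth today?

Deferred-dividend DDM. At t=7 the remaining stream is a growing perpetuity with first payment D_8 = 4.57.
V_7 = D_8/(r−g) = 4.57/(0.101−0.066) = 130.5714
P₀ = V_7/(1+r)^7 = 130.5714/(1+0.101)^7 = 66.5789

CHF 66.58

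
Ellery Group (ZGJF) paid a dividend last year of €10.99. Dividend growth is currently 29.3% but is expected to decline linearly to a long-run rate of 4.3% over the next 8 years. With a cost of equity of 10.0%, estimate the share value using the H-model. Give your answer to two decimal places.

H-model: P₀ = D₀[(1+g_L) + H(g_S−g_L)]/(r−g_L), with H = 8/2 = 4.
P₀ = 10.99 × [(1+0.043) + 4×(0.293−0.043)] / (0.1−0.043)
   = 10.99 × 2.0430 / 0.057 = 393.9047

€393.90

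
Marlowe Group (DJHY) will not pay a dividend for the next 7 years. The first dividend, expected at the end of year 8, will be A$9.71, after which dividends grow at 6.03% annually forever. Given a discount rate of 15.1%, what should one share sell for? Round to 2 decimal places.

A$40.00

Deferred-dividend DDM. At t=7 the remaining stream is a growing perpetuity with first payment D_8 = 9.71.
V_7 = D_8/(r−g) = 9.71/(0.151−0.0603) = 107.0562
P₀ = V_7/(1+r)^7 = 107.0562/(1+0.151)^7 = 40.0023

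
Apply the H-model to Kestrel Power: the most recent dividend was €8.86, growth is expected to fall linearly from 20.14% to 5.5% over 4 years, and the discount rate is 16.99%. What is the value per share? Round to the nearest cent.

H-model: P₀ = D₀[(1+g_L) + H(g_S−g_L)]/(r−g_L), with H = 4/2 = 2.
P₀ = 8.86 × [(1+0.055) + 2×(0.2014−0.055)] / (0.1699−0.055)
   = 8.86 × 1.3478 / 0.1149 = 103.9296

€103.93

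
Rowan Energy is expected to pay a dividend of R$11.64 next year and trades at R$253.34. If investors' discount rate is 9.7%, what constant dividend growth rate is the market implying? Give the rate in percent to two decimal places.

From P₀ = D₁/(r − g), the implied growth is g = r − D₁/P₀.
g = 0.097 − 11.64/253.34 = 0.097 − 0.04595 = 0.05105

5.11%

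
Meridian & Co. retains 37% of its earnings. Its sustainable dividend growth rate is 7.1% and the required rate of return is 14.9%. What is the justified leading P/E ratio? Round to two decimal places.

8.08

Payout ratio b = 1 − 0.37 = 0.63.
Justified leading P/E = b/(r−g) = 0.63/(0.149−0.071) = 8.0769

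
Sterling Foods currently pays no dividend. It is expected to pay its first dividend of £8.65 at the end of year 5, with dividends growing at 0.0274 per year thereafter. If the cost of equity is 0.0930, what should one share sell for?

£92.39

Deferred-dividend DDM. At t=4 the remaining stream is a growing perpetuity with first payment D_5 = 8.65.
V_4 = D_5/(r−g) = 8.65/(0.093−0.0274) = 131.8598
P₀ = V_4/(1+r)^4 = 131.8598/(1+0.093)^4 = 92.3914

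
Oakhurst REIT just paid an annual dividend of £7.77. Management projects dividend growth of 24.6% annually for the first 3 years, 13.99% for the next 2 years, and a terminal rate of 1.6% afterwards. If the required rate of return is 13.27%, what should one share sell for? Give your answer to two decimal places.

£140.37

Three-stage DDM. Project D₁…D_5; terminal Gordon value at t=5 with g = 0.016; discount at r = 0.1327.
D_1 = 9.6814
D_2 = 12.0630
D_3 = 15.0306
D_4 = 17.1333
D_5 = 19.5303
TV_5 = 19.8428/(0.1327−0.016) = 170.0323
P₀ = Σ Dₜ/(1+r)ᵗ + TV_5/(1+r)^5 = 140.3669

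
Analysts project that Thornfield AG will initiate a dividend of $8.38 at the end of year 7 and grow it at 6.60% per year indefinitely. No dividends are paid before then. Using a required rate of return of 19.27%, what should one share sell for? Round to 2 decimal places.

$22.98

Deferred-dividend DDM. At t=6 the remaining stream is a growing perpetuity with first payment D_7 = 8.38.
V_6 = D_7/(r−g) = 8.38/(0.1927−0.066) = 66.1405
P₀ = V_6/(1+r)^6 = 66.1405/(1+0.1927)^6 = 22.9763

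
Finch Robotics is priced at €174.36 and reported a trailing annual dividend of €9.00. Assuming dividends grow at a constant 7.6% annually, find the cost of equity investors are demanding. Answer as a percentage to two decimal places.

Rearranging the constant-growth DDM: r = D₁/P₀ + g.
D₁ = 9.00 × (1 + 0.076) = 9.6840.
r = 9.6840 / 174.36 + 0.076 = 0.05554 + 0.076 = 0.13154

13.15%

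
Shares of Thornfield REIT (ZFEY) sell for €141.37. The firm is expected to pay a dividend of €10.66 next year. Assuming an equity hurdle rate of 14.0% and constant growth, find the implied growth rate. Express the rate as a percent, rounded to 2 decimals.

6.46%

From P₀ = D₁/(r − g), the implied growth is g = r − D₁/P₀.
g = 0.14 − 10.66/141.37 = 0.14 − 0.07540 = 0.06460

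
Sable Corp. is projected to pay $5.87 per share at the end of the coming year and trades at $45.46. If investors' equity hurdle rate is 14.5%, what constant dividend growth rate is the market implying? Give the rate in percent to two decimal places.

1.59%

From P₀ = D₁/(r − g), the implied growth is g = r − D₁/P₀.
g = 0.145 − 5.87/45.46 = 0.145 − 0.12912 = 0.01588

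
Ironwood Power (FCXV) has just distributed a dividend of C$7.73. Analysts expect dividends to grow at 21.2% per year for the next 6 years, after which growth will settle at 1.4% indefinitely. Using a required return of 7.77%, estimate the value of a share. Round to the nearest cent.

Two-stage DDM. Project D₁…D_6 at 0.212, terminal growth 0.014, discount at r = 0.0777.
D_1 = 9.3688
D_2 = 11.3549
D_3 = 13.7622
D_4 = 16.6798
D_5 = 20.2159
D_6 = 24.5016
Terminal value at t=6: TV = D_7/(r−g) = 24.8447/(0.0777−0.014) = 390.0262
P₀ = 9.3688/(1+0.0777)^1 + 11.3549/(1+0.0777)^2 + 13.7622/(1+0.0777)^3 + 16.6798/(1+0.0777)^4 + 20.2159/(1+0.0777)^5 + 24.5016/(1+0.0777)^6 + 390.0262/(1+0.0777)^6 = 320.3217

C$320.32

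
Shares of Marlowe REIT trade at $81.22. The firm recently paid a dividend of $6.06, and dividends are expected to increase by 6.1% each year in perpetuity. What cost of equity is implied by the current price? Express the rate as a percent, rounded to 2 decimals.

14.02%

Rearranging the constant-growth DDM: r = D₁/P₀ + g.
D₁ = 6.06 × (1 + 0.061) = 6.4297.
r = 6.4297 / 81.22 + 0.061 = 0.07916 + 0.061 = 0.14016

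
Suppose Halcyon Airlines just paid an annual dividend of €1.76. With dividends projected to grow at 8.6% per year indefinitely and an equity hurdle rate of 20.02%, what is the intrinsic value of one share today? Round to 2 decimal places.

Gordon growth model: P₀ = D₁/(r − g). D₁ = 1.76 × (1 + 0.086) = 1.9114.
P₀ = 1.9114 / (0.2002 − 0.086) = 1.9114 / 0.1142 = 16.7370

€16.74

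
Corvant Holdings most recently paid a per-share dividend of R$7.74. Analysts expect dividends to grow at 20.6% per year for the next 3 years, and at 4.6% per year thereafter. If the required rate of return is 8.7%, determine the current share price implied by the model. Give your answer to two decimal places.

Two-stage DDM. Project D₁…D_3 at 0.206, terminal growth 0.046, discount at r = 0.087.
D_1 = 9.3344
D_2 = 11.2573
D_3 = 13.5763
Terminal value at t=3: TV = D_4/(r−g) = 14.2009/(0.087−0.046) = 346.3624
P₀ = 9.3344/(1+0.087)^1 + 11.2573/(1+0.087)^2 + 13.5763/(1+0.087)^3 + 346.3624/(1+0.087)^3 = 298.3611

R$298.36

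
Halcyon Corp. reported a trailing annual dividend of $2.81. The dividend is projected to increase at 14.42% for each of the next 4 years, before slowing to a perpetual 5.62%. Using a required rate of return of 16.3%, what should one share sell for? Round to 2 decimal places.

$36.83

Two-stage DDM. Project D₁…D_4 at 0.1442, terminal growth 0.0562, discount at r = 0.163.
D_1 = 3.2152
D_2 = 3.6788
D_3 = 4.2093
D_4 = 4.8163
Terminal value at t=4: TV = D_5/(r−g) = 5.0870/(0.163−0.0562) = 47.6309
P₀ = 3.2152/(1+0.163)^1 + 3.6788/(1+0.163)^2 + 4.2093/(1+0.163)^3 + 4.8163/(1+0.163)^4 + 47.6309/(1+0.163)^4 = 36.8288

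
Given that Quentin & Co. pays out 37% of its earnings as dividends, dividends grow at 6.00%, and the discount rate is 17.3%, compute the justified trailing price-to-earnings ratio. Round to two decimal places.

Justified trailing P/E = b(1+g)/(r−g) = 0.37×(1+0.06)/(0.173−0.06) = 3.4708

3.47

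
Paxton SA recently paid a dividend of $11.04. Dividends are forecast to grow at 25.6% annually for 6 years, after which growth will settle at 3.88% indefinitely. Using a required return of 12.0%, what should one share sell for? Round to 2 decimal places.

$381.75

Two-stage DDM. Project D₁…D_6 at 0.256, terminal growth 0.0388, discount at r = 0.12.
D_1 = 13.8662
D_2 = 17.4160
D_3 = 21.8745
D_4 = 27.4744
D_5 = 34.5078
D_6 = 43.3418
Terminal value at t=6: TV = D_7/(r−g) = 45.0235/(0.12−0.0388) = 554.4761
P₀ = 13.8662/(1+0.12)^1 + 17.4160/(1+0.12)^2 + 21.8745/(1+0.12)^3 + 27.4744/(1+0.12)^4 + 34.5078/(1+0.12)^5 + 43.3418/(1+0.12)^6 + 554.4761/(1+0.12)^6 = 381.7486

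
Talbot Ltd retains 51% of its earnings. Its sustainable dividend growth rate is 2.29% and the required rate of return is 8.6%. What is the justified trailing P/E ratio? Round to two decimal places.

7.94

Payout ratio b = 1 − 0.51 = 0.49.
Justified trailing P/E = b(1+g)/(r−g) = 0.49×(1+0.0229)/(0.086−0.0229) = 7.9433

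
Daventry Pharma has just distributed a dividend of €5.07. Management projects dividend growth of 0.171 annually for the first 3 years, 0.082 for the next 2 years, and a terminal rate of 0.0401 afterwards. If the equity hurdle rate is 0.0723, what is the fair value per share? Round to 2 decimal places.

€248.73

Three-stage DDM. Project D₁…D_5; terminal Gordon value at t=5 with g = 0.0401; discount at r = 0.0723.
D_1 = 5.9370
D_2 = 6.9522
D_3 = 8.1410
D_4 = 8.8086
D_5 = 9.5309
TV_5 = 9.9131/(0.0723−0.0401) = 307.8594
P₀ = Σ Dₜ/(1+r)ᵗ + TV_5/(1+r)^5 = 248.7267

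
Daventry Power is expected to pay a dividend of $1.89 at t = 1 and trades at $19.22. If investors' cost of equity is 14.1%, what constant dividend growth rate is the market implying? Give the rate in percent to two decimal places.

4.27%

From P₀ = D₁/(r − g), the implied growth is g = r − D₁/P₀.
g = 0.141 − 1.89/19.22 = 0.141 − 0.09834 = 0.04266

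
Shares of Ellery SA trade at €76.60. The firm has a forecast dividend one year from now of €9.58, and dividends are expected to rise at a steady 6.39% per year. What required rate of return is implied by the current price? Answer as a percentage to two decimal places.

Rearranging the constant-growth DDM: r = D₁/P₀ + g.
r = 9.5800 / 76.60 + 0.0639 = 0.12507 + 0.0639 = 0.18897

18.90%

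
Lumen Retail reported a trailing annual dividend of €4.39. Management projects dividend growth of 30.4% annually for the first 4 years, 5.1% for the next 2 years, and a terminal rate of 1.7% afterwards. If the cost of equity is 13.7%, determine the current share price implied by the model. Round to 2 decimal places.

€93.54

Three-stage DDM. Project D₁…D_6; terminal Gordon value at t=6 with g = 0.017; discount at r = 0.137.
D_1 = 5.7246
D_2 = 7.4648
D_3 = 9.7341
D_4 = 12.6933
D_5 = 13.3407
D_6 = 14.0210
TV_6 = 14.2594/(0.137−0.017) = 118.8283
P₀ = Σ Dₜ/(1+r)ᵗ + TV_6/(1+r)^6 = 93.5361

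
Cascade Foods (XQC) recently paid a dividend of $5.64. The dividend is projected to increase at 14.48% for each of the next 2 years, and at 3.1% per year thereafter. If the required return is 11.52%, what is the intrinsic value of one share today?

Two-stage DDM. Project D₁…D_2 at 0.1448, terminal growth 0.031, discount at r = 0.1152.
D_1 = 6.4567
D_2 = 7.3916
Terminal value at t=2: TV = D_3/(r−g) = 7.6207/(0.1152−0.031) = 90.5076
P₀ = 6.4567/(1+0.1152)^1 + 7.3916/(1+0.1152)^2 + 90.5076/(1+0.1152)^2 = 84.5076

$84.51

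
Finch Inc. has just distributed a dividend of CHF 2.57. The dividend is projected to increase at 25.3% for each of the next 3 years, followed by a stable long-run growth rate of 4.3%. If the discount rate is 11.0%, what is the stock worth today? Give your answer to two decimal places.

CHF 67.42

Two-stage DDM. Project D₁…D_3 at 0.253, terminal growth 0.043, discount at r = 0.11.
D_1 = 3.2202
D_2 = 4.0349
D_3 = 5.0558
Terminal value at t=3: TV = D_4/(r−g) = 5.2732/(0.11−0.043) = 78.7038
P₀ = 3.2202/(1+0.11)^1 + 4.0349/(1+0.11)^2 + 5.0558/(1+0.11)^3 + 78.7038/(1+0.11)^3 = 67.4202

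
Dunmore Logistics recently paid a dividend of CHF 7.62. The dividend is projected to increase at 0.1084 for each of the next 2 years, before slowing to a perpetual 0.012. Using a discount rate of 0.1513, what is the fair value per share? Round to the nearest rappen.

Two-stage DDM. Project D₁…D_2 at 0.1084, terminal growth 0.012, discount at r = 0.1513.
D_1 = 8.4460
D_2 = 9.3616
Terminal value at t=2: TV = D_3/(r−g) = 9.4739/(0.1513−0.012) = 68.0107
P₀ = 8.4460/(1+0.1513)^1 + 9.3616/(1+0.1513)^2 + 68.0107/(1+0.1513)^2 = 65.7086

CHF 65.71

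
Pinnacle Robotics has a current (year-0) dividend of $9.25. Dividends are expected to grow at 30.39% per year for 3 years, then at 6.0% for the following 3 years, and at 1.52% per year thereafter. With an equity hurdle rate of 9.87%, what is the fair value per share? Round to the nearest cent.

$251.46

Three-stage DDM. Project D₁…D_6; terminal Gordon value at t=6 with g = 0.0152; discount at r = 0.0987.
D_1 = 12.0611
D_2 = 15.7264
D_3 = 20.5057
D_4 = 21.7360
D_5 = 23.0402
D_6 = 24.4226
TV_6 = 24.7938/(0.0987−0.0152) = 296.9322
P₀ = Σ Dₜ/(1+r)ᵗ + TV_6/(1+r)^6 = 251.4618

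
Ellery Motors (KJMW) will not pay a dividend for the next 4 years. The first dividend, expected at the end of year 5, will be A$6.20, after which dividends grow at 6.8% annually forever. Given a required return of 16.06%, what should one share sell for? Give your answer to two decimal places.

Deferred-dividend DDM. At t=4 the remaining stream is a growing perpetuity with first payment D_5 = 6.20.
V_4 = D_5/(r−g) = 6.20/(0.1606−0.068) = 66.9546
P₀ = V_4/(1+r)^4 = 66.9546/(1+0.1606)^4 = 36.9020

A$36.90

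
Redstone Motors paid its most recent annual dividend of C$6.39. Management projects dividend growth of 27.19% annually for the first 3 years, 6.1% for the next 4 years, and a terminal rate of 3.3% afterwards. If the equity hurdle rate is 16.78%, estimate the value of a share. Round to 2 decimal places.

C$92.03

Three-stage DDM. Project D₁…D_7; terminal Gordon value at t=7 with g = 0.033; discount at r = 0.1678.
D_1 = 8.1274
D_2 = 10.3373
D_3 = 13.1480
D_4 = 13.9500
D_5 = 14.8010
D_6 = 15.7038
D_7 = 16.6618
TV_7 = 17.2116/(0.1678−0.033) = 127.6826
P₀ = Σ Dₜ/(1+r)ᵗ + TV_7/(1+r)^7 = 92.0350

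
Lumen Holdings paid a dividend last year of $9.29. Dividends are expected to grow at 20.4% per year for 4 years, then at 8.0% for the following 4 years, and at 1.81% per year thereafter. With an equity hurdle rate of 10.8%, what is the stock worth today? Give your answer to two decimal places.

$226.97

Three-stage DDM. Project D₁…D_8; terminal Gordon value at t=8 with g = 0.0181; discount at r = 0.108.
D_1 = 11.1852
D_2 = 13.4669
D_3 = 16.2142
D_4 = 19.5219
D_5 = 21.0836
D_6 = 22.7703
D_7 = 24.5919
D_8 = 26.5593
TV_8 = 27.0400/(0.108−0.0181) = 300.7789
P₀ = Σ Dₜ/(1+r)ᵗ + TV_8/(1+r)^8 = 226.9693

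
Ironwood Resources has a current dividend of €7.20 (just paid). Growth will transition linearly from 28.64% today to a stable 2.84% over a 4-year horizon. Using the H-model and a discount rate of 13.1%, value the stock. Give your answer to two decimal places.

€108.38

H-model: P₀ = D₀[(1+g_L) + H(g_S−g_L)]/(r−g_L), with H = 4/2 = 2.
P₀ = 7.20 × [(1+0.0284) + 2×(0.2864−0.0284)] / (0.131−0.0284)
   = 7.20 × 1.5444 / 0.1026 = 108.3789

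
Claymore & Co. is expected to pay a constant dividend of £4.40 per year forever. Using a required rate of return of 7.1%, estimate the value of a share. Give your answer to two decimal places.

Zero-growth DDM (perpetuity): P₀ = D/r = 4.40 / 0.071 = 61.9718

£61.97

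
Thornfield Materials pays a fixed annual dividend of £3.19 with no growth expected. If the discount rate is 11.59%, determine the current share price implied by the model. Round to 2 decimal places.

£27.52

Zero-growth DDM (perpetuity): P₀ = D/r = 3.19 / 0.1159 = 27.5237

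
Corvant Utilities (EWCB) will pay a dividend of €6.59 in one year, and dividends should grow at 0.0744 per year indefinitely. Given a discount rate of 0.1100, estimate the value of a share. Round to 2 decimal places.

€185.11

Gordon growth model: P₀ = D₁/(r − g), with D₁ = 6.59 given directly.
P₀ = 6.5900 / (0.11 − 0.0744) = 6.5900 / 0.0356 = 185.1124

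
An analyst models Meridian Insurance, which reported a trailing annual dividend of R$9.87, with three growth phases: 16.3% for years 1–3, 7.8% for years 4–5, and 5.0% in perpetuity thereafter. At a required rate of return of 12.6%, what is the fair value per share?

Three-stage DDM. Project D₁…D_5; terminal Gordon value at t=5 with g = 0.05; discount at r = 0.126.
D_1 = 11.4788
D_2 = 13.3499
D_3 = 15.5259
D_4 = 16.7369
D_5 = 18.0424
TV_5 = 18.9445/(0.126−0.05) = 249.2697
P₀ = Σ Dₜ/(1+r)ᵗ + TV_5/(1+r)^5 = 189.6923

R$189.69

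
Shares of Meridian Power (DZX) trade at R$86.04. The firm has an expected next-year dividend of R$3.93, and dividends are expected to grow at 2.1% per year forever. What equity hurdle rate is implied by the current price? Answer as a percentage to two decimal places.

Rearranging the constant-growth DDM: r = D₁/P₀ + g.
r = 3.9300 / 86.04 + 0.021 = 0.04568 + 0.021 = 0.06668

6.67%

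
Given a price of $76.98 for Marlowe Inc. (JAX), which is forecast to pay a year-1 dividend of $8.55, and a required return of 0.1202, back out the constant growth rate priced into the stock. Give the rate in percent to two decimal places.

From P₀ = D₁/(r − g), the implied growth is g = r − D₁/P₀.
g = 0.1202 − 8.55/76.98 = 0.1202 − 0.11107 = 0.00913

0.91%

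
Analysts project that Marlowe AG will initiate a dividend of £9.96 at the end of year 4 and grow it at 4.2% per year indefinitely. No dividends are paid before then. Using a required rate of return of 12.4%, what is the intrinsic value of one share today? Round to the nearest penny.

Deferred-dividend DDM. At t=3 the remaining stream is a growing perpetuity with first payment D_4 = 9.96.
V_3 = D_4/(r−g) = 9.96/(0.124−0.042) = 121.4634
P₀ = V_3/(1+r)^3 = 121.4634/(1+0.124)^3 = 85.5355

£85.54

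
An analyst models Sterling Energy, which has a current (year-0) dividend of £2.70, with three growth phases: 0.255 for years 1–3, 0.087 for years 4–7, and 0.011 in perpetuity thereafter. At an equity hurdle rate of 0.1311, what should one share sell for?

Three-stage DDM. Project D₁…D_7; terminal Gordon value at t=7 with g = 0.011; discount at r = 0.1311.
D_1 = 3.3885
D_2 = 4.2526
D_3 = 5.3370
D_4 = 5.8013
D_5 = 6.3060
D_6 = 6.8546
D_7 = 7.4510
TV_7 = 7.5329/(0.1311−0.011) = 62.7222
P₀ = Σ Dₜ/(1+r)ᵗ + TV_7/(1+r)^7 = 49.8566

£49.86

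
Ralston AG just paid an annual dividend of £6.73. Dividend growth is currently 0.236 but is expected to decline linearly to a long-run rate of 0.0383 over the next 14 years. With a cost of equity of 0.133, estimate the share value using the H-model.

£172.14

H-model: P₀ = D₀[(1+g_L) + H(g_S−g_L)]/(r−g_L), with H = 14/2 = 7.
P₀ = 6.73 × [(1+0.0383) + 7×(0.236−0.0383)] / (0.133−0.0383)
   = 6.73 × 2.4222 / 0.0947 = 172.1373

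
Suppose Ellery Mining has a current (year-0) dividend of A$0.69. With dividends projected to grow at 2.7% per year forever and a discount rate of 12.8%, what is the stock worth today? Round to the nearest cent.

A$7.02

Gordon growth model: P₀ = D₁/(r − g). D₁ = 0.69 × (1 + 0.027) = 0.7086.
P₀ = 0.7086 / (0.128 − 0.027) = 0.7086 / 0.101 = 7.0161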